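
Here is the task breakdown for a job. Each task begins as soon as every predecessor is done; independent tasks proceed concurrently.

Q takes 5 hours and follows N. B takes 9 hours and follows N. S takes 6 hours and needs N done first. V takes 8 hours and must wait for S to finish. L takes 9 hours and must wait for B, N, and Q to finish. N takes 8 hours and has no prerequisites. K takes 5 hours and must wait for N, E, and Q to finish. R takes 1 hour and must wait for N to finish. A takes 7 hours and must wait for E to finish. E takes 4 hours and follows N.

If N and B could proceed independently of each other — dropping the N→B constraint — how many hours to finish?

22

With the dependency in place, N→B→L = 8+9+9 = 26 sets the finish at 26 hours.
Without N→B, B's earliest start moves from 8 to 0.
The longest chain is now N→Q→L = 8+5+9 = 22, so the job takes 22 hours.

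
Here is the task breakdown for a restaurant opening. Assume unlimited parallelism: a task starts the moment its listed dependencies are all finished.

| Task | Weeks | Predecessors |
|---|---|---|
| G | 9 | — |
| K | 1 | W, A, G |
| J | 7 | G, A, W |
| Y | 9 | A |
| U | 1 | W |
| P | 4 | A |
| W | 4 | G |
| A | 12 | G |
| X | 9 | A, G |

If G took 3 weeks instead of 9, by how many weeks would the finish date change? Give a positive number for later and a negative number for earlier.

As given, the longest chain is G→A→X = 9+12+9 = 30, so the finish is 30 weeks.
Since G is critical, the -6 change carries straight to that chain (now 24 weeks).
That remains the longest chain; total 24 weeks.
Change in finish: 24 − 30 = -6 weeks.

-6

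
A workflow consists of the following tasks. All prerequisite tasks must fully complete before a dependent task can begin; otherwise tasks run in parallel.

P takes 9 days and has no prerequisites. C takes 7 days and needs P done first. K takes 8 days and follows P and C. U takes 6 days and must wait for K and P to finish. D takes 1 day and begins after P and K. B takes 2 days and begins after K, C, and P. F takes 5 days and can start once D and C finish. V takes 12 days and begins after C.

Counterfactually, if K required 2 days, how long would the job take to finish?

28

As given, the longest chain is P→C→K→U = 9+7+8+6 = 30, so the finish is 30 days.
K lies on that path, so at 2 days the path becomes 24 days.
New critical path: P→C→V = 9+7+12 = 28 ⇒ 28 days.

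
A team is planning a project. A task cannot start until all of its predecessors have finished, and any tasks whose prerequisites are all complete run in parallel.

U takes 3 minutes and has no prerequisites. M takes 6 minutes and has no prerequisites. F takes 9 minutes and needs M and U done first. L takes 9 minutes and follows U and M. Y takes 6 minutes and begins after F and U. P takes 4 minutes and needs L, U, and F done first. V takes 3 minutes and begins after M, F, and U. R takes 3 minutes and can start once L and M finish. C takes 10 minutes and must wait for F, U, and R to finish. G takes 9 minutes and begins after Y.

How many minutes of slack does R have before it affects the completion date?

2

M→F→Y→G = 6+9+6+9 = 30 sets the makespan at 30 minutes.
The longest chain containing R totals 28 minutes.
Slack of R = 17 − 15 = 2 minutes.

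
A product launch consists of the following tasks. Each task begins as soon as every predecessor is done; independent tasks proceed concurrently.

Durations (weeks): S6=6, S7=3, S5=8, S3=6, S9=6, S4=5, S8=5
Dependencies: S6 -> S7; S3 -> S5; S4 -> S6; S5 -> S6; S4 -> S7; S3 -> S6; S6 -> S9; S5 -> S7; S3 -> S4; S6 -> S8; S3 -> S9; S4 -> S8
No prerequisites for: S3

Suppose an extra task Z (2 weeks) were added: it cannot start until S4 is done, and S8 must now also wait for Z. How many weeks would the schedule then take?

26

Originally the schedule takes 26 weeks.
With Z inserted, S8 now waits for max(S6, S4, Z).
New critical path: S3→S5→S6→S9 = 6+8+6+6 = 26 ⇒ 26 weeks.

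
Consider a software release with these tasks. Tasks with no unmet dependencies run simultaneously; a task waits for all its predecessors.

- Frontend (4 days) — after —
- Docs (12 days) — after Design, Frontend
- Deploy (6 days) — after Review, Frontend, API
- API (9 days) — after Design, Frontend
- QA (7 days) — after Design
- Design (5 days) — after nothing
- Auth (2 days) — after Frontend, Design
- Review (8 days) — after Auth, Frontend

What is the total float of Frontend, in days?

1

Critical path: Design→Auth→Review→Deploy = 5+2+8+6 = 21, so the finish is 21 days.
Longest path through Frontend: 20 days (earliest finish 4, latest finish 5).
So Frontend can slip 5 − 4 = 1 day.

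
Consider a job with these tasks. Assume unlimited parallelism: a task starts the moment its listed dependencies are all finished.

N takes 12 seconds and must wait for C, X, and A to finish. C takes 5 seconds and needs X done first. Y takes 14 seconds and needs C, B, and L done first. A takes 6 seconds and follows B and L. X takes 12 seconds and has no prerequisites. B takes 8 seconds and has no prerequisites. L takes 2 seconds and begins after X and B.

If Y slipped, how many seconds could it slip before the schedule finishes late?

The longest chain is X→L→A→N = 12+2+6+12 = 32; overall finish 32 seconds.
Longest path through Y: 31 seconds (earliest finish 31, latest finish 32).
So Y can slip 32 − 31 = 1 second.

1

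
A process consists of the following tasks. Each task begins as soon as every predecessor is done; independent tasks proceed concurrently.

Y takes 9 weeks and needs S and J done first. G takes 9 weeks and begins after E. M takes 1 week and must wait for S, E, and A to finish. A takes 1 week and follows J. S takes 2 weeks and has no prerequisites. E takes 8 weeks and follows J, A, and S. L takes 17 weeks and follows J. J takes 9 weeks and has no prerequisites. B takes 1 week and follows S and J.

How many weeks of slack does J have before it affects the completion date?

Critical path: J→A→E→G = 9+1+8+9 = 27, so the finish is 27 weeks.
Longest path through J: 27 weeks (earliest finish 9, latest finish 9).
Float = 27 − 27 = 0.

0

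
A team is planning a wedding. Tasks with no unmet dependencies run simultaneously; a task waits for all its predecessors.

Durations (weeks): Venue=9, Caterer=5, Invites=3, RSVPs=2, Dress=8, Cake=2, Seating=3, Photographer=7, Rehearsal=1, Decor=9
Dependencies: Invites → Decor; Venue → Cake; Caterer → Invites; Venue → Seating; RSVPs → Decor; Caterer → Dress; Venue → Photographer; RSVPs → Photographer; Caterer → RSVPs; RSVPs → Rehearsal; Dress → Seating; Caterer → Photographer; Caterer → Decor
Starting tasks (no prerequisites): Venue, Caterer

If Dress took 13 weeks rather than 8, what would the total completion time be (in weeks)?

21

Critical path before the change: Caterer→Invites→Decor = 5+3+9 = 17 giving 17 weeks.
Dress is off the critical path — its longest chain is 16 weeks, giving 1 of slack.
The binding chain switches to Caterer→Dress→Seating = 5+13+3 = 21; finish 21 weeks.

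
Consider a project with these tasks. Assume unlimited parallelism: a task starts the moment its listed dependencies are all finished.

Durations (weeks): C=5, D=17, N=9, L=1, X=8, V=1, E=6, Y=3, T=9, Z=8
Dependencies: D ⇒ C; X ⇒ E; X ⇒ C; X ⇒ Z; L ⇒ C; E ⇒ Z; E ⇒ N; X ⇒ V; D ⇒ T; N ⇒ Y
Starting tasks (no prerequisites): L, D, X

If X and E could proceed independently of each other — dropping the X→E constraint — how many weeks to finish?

26

Original critical path: D→T = 17+9 = 26 ⇒ 26 weeks.
Without X→E, E's earliest start moves from 8 to 0.
New critical path: D→T = 17+9 = 26 ⇒ 26 weeks.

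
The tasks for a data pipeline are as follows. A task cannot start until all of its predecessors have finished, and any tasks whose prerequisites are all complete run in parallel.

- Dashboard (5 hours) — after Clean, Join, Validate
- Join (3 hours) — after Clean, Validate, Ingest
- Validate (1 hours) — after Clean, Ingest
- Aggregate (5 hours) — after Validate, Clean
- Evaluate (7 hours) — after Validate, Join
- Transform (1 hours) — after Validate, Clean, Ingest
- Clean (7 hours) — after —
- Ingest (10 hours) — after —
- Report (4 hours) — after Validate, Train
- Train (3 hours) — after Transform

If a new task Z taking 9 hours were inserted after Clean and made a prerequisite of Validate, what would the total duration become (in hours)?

27

Originally the schedule takes 21 hours.
With Z inserted, Validate now waits for max(Clean, Ingest, Z).
New critical path: Clean→Z→Validate→Join→Evaluate = 7+9+1+3+7 = 27 ⇒ 27 hours.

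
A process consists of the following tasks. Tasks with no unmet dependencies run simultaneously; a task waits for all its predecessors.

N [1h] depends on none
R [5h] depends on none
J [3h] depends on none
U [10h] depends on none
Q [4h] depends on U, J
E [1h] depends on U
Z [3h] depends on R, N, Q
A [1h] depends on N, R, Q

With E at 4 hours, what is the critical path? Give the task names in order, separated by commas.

U, Q, Z

Actual critical path: U→Q→Z = 10+4+3 = 17 ⇒ 17 hours.
E is off the critical path — its longest chain is 11 hours, giving 6 of slack.
No other chain overtakes it, so the finish is 17 hours.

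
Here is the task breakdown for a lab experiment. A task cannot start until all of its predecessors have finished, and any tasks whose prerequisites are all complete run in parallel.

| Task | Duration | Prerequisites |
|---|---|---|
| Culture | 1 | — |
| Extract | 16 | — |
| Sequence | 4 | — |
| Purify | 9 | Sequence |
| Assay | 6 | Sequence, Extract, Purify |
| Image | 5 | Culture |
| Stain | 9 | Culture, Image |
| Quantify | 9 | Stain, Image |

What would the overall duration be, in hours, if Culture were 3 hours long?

26

Baseline: Culture→Image→Stain→Quantify = 1+5+9+9 = 24 → 24 hours.
Culture lies on that path, so at 3 hours the path becomes 26 hours.
The critical path is still Culture→Image→Stain→Quantify; finish is now 26 hours.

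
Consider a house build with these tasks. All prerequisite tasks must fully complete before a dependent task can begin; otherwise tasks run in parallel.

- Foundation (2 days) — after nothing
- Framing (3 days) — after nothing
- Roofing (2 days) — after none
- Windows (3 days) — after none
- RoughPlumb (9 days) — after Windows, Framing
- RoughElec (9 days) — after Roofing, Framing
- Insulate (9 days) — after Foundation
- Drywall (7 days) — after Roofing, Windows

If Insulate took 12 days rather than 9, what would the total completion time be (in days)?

14

The binding path is Framing→RoughPlumb = 3+9 = 12; finish at 12 days.
Insulate is off the critical path — its longest chain is 11 days, giving 1 of slack.
Now Foundation→Insulate = 2+12 = 14 is longest, so the finish becomes 14 days.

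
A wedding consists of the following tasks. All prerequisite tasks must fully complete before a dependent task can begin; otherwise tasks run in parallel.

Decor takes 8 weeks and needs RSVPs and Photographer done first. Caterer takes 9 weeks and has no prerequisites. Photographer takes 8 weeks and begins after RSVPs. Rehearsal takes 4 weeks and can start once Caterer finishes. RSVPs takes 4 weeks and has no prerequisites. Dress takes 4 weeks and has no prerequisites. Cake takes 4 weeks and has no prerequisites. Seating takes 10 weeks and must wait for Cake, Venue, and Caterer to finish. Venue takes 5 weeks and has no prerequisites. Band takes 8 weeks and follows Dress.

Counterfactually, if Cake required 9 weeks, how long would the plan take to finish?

20

Baseline: RSVPs→Photographer→Decor = 4+8+8 = 20 → 20 weeks.
The longest path through Cake is only 14 weeks, so Cake has float 6.
No other chain overtakes it, so the finish is 20 weeks.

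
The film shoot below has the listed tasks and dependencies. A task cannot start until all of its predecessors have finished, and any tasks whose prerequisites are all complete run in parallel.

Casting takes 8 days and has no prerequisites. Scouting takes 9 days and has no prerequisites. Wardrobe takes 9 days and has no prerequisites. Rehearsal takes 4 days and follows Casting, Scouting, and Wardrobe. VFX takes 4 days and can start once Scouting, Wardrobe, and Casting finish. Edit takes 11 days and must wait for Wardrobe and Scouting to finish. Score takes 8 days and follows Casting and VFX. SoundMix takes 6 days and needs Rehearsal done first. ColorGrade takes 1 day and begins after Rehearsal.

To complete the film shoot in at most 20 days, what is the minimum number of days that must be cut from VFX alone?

Current finish: 21 days; target: 20.
VFX is on every critical path, so each day cut from VFX cuts the finish by one (this holds down to a finish of 20).
Need 21 − 20 = 1 day off VFX → VFX becomes 3 days, finish becomes 20.

1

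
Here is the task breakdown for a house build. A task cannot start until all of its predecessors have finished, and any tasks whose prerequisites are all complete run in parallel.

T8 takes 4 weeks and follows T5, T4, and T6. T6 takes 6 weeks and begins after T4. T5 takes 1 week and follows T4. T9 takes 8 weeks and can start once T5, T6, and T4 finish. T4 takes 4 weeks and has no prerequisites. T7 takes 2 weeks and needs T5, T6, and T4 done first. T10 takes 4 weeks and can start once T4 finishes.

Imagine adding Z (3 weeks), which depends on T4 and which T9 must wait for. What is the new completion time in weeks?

Originally the house build takes 18 weeks.
With Z inserted, T9 now waits for max(T5, T6, T4, Z).
New critical path: T4→T6→T9 = 4+6+8 = 18 ⇒ 18 weeks.

18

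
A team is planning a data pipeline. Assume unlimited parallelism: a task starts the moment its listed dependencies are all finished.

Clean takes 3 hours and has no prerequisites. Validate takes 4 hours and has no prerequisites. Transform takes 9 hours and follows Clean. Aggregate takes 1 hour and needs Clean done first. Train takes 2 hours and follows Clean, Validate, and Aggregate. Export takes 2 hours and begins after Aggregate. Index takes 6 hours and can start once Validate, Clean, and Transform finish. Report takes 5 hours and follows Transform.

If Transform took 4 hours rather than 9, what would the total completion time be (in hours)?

As given, the longest chain is Clean→Transform→Index = 3+9+6 = 18, so the finish is 18 hours.
Since Transform is critical, the -5 change carries straight to that chain (now 13 hours).
No other chain overtakes it, so the finish is 13 hours.

13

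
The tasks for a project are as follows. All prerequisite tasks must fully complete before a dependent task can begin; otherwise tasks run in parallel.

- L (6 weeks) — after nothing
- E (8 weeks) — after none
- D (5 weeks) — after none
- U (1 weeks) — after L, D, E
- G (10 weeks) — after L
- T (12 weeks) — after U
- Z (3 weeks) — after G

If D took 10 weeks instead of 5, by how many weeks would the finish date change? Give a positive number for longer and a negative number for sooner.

The binding path is E→U→T = 8+1+12 = 21; finish at 21 weeks.
D has 3 weeks of float (longest path through it is 18).
New critical path: D→U→T = 10+1+12 = 23 ⇒ 23 weeks.
Change in finish: 23 − 21 = +2 weeks.

2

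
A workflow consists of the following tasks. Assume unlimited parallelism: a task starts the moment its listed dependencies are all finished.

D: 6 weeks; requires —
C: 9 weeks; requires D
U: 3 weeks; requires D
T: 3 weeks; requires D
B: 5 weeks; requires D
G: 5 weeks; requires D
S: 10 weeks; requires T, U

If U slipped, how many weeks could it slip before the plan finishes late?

The longest chain is D→U→S = 6+3+10 = 19; overall finish 19 weeks.
U finishes as early as 9 and must finish by 9.
So U can slip 9 − 9 = 0 weeks.

0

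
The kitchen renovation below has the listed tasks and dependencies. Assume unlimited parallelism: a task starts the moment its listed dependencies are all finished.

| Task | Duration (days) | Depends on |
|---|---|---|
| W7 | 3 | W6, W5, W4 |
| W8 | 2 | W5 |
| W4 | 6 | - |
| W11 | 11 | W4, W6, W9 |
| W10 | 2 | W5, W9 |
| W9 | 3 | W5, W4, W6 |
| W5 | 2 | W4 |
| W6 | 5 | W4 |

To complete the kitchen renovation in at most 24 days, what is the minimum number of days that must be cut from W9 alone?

1

Current finish: 25 days; target: 24.
W9 is on every critical path, so each day cut from W9 cuts the finish by one (this holds down to a finish of 23).
Need 25 − 24 = 1 day off W9 → W9 becomes 2 days, finish becomes 24.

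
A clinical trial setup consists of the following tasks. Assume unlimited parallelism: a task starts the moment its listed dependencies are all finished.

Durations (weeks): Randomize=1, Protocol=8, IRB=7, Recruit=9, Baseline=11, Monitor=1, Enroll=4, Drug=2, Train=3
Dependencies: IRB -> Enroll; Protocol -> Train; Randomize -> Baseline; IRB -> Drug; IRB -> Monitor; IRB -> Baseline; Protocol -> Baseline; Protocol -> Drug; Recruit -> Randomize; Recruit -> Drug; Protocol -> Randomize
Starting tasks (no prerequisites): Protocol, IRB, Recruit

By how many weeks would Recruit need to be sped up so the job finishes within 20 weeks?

Current finish: 21 weeks; target: 20.
Recruit is on every critical path, so each week cut from Recruit cuts the finish by one (this holds down to a finish of 20).
Need 21 − 20 = 1 week off Recruit → Recruit becomes 8 weeks, finish becomes 20.

1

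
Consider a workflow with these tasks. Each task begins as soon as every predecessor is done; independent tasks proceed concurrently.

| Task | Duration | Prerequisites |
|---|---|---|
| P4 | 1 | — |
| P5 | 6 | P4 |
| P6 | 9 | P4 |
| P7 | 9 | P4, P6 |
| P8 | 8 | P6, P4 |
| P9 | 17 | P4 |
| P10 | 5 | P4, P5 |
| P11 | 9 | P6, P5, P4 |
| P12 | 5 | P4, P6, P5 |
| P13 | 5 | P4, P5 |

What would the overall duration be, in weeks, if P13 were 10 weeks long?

Critical path before the change: P4→P6→P7 = 1+9+9 = 19 giving 19 weeks.
P13 has 7 weeks of float (longest path through it is 12).
That remains the longest chain; total 19 weeks.

19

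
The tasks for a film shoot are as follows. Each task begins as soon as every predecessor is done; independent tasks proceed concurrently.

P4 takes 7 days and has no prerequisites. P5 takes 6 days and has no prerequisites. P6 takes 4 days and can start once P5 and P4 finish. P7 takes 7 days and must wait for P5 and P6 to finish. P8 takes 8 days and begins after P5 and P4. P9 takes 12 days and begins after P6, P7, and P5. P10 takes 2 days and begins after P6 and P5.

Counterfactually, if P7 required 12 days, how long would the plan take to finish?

Baseline: P4→P6→P7→P9 = 7+4+7+12 = 30 → 30 days.
P7 lies on that path, so at 12 days the path becomes 35 days.
The critical path is still P4→P6→P7→P9; finish is now 35 days.

35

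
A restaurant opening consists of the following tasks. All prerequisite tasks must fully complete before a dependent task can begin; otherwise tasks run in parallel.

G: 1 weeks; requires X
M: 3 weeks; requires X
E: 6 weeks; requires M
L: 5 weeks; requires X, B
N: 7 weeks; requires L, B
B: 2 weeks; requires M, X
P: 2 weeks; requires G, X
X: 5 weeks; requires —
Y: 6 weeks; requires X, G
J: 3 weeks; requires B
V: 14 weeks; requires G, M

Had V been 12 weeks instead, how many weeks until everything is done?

22

Baseline: X→M→V = 5+3+14 = 22 → 22 weeks.
V is on the critical path; changing it to 12 makes that path 20 weeks.
Now X→M→B→L→N = 5+3+2+5+7 = 22 is longest, so the finish becomes 22 weeks.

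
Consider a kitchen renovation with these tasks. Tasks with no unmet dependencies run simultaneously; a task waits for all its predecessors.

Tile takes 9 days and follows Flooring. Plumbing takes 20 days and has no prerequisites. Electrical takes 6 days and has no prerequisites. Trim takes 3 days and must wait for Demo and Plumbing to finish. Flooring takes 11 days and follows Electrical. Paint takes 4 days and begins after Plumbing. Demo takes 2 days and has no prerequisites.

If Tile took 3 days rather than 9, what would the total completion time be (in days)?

Baseline: Electrical→Flooring→Tile = 6+11+9 = 26 → 26 days.
Tile is on the critical path; changing it to 3 makes that path 20 days.
Now Plumbing→Paint = 20+4 = 24 is longest, so the finish becomes 24 days.

24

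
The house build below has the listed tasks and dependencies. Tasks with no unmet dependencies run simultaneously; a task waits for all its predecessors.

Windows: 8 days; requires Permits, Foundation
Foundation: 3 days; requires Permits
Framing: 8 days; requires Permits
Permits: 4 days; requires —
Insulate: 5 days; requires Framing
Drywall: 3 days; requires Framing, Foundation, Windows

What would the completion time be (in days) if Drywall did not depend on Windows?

Before: longest chain Permits→Foundation→Windows→Drywall = 4+3+8+3 = 18, finish 18.
Without Windows→Drywall, Drywall's earliest start moves from 15 to 12.
After: Permits→Framing→Insulate = 4+8+5 = 17 → 17 days.

17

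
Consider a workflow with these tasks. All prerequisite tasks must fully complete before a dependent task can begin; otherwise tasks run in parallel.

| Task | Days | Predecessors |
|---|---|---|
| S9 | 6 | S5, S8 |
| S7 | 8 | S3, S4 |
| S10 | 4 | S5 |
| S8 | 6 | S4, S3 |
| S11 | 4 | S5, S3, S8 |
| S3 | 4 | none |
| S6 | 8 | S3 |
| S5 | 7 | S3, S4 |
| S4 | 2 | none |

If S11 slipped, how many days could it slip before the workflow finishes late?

2

S3→S5→S9 = 4+7+6 = 17 sets the makespan at 17 days.
The longest chain containing S11 totals 15 days.
Float = 17 − 15 = 2.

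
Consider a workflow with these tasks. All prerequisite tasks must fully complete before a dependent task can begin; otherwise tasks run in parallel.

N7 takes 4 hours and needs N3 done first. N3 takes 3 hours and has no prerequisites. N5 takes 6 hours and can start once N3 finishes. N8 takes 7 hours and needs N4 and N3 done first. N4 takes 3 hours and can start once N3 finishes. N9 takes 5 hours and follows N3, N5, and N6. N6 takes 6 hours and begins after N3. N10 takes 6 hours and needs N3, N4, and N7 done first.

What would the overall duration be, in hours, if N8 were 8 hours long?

14

As given, the longest chain is N3→N5→N9 = 3+6+5 = 14, so the finish is 14 hours.
The longest path through N8 is only 13 hours, so N8 has float 1.
The binding chain switches to N3→N4→N8 = 3+3+8 = 14; finish 14 hours.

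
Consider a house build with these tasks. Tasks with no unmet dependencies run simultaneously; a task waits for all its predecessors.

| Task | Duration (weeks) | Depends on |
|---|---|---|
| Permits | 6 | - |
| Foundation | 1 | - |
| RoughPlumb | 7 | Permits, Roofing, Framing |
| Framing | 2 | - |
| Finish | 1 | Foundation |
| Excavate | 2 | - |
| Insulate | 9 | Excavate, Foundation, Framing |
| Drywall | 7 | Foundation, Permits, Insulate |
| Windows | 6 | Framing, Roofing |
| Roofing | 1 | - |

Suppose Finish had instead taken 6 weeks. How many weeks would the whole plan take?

18

Critical path before the change: Excavate→Insulate→Drywall = 2+9+7 = 18 giving 18 weeks.
Finish is off the critical path — its longest chain is 2 weeks, giving 16 of slack.
The critical path is still Excavate→Insulate→Drywall; finish is now 18 weeks.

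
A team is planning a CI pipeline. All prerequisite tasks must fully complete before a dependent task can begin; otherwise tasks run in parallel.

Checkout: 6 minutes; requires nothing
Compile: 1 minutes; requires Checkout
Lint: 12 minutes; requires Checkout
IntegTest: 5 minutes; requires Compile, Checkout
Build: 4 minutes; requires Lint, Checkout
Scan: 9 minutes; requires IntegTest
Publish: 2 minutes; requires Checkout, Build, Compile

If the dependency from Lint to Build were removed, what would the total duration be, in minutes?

Before: longest chain Checkout→Lint→Build→Publish = 6+12+4+2 = 24, finish 24.
Without Lint→Build, Build's earliest start moves from 18 to 6.
After: Checkout→Compile→IntegTest→Scan = 6+1+5+9 = 21 → 21 minutes.

21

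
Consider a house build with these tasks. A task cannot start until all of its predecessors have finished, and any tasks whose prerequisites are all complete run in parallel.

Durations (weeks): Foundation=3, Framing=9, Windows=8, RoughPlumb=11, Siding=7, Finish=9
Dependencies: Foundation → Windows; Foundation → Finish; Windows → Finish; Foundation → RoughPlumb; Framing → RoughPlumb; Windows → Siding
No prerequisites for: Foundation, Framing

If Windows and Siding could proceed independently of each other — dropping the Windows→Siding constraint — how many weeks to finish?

Original critical path: Foundation→Windows→Finish = 3+8+9 = 20 ⇒ 20 weeks.
Without Windows→Siding, Siding's earliest start moves from 11 to 0.
New critical path: Foundation→Windows→Finish = 3+8+9 = 20 ⇒ 20 weeks.

20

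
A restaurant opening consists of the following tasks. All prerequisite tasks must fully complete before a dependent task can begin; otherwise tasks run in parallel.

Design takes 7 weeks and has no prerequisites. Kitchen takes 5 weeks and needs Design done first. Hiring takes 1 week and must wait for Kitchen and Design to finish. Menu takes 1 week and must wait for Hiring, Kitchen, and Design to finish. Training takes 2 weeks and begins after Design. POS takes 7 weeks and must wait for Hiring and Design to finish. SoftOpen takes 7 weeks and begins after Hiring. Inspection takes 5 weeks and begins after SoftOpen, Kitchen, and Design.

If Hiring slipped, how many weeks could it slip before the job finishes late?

0

The longest chain is Design→Kitchen→Hiring→SoftOpen→Inspection = 7+5+1+7+5 = 25; overall finish 25 weeks.
Hiring finishes as early as 13 and must finish by 13.
Float = 25 − 25 = 0.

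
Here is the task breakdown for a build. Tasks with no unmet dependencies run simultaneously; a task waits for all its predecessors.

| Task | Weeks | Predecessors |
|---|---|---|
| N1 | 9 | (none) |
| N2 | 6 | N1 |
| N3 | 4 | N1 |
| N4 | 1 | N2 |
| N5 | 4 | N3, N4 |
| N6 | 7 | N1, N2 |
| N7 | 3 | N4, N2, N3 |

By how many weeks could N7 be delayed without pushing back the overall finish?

The longest chain is N1→N2→N6 = 9+6+7 = 22; overall finish 22 weeks.
Longest path through N7: 19 weeks (earliest finish 19, latest finish 22).
Float = 22 − 19 = 3.

3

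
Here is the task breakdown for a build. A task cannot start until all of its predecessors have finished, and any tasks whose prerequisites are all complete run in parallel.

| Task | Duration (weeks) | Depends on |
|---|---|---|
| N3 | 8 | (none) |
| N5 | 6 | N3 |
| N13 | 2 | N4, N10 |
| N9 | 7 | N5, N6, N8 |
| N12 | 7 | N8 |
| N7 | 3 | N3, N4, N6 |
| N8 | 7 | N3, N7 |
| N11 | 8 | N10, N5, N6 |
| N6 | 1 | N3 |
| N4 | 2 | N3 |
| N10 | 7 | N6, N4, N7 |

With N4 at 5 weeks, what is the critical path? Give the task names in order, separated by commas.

N3, N4, N7, N10, N11

Actual critical path: N3→N4→N7→N10→N11 = 8+2+3+7+8 = 28 ⇒ 28 weeks.
N4 lies on that path, so at 5 weeks the path becomes 31 weeks.
That remains the longest chain; total 31 weeks.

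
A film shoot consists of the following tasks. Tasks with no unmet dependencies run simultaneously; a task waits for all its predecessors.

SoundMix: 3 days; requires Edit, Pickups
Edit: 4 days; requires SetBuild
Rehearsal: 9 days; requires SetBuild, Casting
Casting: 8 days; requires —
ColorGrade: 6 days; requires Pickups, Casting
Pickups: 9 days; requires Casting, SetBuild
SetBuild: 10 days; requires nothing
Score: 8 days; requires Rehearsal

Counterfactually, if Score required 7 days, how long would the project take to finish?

Actual critical path: SetBuild→Rehearsal→Score = 10+9+8 = 27 ⇒ 27 days.
Score lies on that path, so at 7 days the path becomes 26 days.
No other chain overtakes it, so the finish is 26 days.

26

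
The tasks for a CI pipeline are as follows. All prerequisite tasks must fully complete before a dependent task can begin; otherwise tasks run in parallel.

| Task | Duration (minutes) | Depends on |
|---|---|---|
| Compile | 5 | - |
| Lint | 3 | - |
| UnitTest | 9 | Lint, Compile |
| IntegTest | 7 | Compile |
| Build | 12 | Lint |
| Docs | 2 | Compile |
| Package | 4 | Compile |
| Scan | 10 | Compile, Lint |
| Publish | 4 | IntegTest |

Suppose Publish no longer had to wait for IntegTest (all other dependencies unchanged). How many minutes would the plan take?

With the dependency in place, Compile→IntegTest→Publish = 5+7+4 = 16 sets the finish at 16 minutes.
Without IntegTest→Publish, Publish's earliest start moves from 12 to 0.
New critical path: Compile→Scan = 5+10 = 15 ⇒ 15 minutes.

15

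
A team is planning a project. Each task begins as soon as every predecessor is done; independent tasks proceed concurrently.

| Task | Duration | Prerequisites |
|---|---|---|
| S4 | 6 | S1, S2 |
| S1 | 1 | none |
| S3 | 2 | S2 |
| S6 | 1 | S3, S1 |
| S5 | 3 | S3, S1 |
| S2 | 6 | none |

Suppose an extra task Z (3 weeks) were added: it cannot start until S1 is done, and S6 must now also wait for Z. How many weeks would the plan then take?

12

Originally the plan takes 12 weeks.
With Z inserted, S6 now waits for max(S3, S1, Z).
New critical path: S2→S4 = 6+6 = 12 ⇒ 12 weeks.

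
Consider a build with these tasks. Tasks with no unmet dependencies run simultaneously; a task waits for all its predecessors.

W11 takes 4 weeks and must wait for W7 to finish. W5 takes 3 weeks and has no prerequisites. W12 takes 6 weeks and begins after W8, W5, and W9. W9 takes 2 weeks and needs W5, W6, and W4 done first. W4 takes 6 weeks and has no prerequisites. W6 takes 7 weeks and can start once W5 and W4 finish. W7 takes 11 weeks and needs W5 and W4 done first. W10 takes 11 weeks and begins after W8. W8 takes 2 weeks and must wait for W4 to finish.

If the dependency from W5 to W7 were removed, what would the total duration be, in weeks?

Original critical path: W4→W6→W9→W12 = 6+7+2+6 = 21 ⇒ 21 weeks.
Dropping W5→W7 doesn't change W7's earliest start (6); another predecessor still binds.
After: W4→W6→W9→W12 = 6+7+2+6 = 21 → 21 weeks.

21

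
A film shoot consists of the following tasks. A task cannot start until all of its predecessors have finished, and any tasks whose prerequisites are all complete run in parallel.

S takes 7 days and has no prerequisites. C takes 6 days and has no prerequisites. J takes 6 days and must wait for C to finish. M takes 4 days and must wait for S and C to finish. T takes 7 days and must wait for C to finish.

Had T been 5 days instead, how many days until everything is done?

12

The binding path is C→T = 6+7 = 13; finish at 13 days.
T is on the critical path; changing it to 5 makes that path 11 days.
New critical path: C→J = 6+6 = 12 ⇒ 12 days.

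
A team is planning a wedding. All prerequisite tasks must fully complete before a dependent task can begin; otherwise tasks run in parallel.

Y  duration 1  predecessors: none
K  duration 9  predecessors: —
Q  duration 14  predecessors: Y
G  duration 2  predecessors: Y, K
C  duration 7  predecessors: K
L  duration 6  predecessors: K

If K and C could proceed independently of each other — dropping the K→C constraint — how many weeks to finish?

15

Before: longest chain K→C = 9+7 = 16, finish 16.
Without K→C, C's earliest start moves from 9 to 0.
New critical path: Y→Q = 1+14 = 15 ⇒ 15 weeks.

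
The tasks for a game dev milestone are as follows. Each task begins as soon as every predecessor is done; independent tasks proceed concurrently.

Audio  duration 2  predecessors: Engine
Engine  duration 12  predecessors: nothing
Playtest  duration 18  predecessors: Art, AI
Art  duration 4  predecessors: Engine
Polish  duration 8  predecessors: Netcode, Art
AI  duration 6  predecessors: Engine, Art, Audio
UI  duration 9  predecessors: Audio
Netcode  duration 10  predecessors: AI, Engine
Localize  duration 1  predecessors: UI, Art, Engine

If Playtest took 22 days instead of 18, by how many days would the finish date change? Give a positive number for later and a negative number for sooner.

The binding path is Engine→Art→AI→Playtest = 12+4+6+18 = 40; finish at 40 days.
Playtest lies on that path, so at 22 days the path becomes 44 days.
That remains the longest chain; total 44 days.
Change in finish: 44 − 40 = +4 days.

4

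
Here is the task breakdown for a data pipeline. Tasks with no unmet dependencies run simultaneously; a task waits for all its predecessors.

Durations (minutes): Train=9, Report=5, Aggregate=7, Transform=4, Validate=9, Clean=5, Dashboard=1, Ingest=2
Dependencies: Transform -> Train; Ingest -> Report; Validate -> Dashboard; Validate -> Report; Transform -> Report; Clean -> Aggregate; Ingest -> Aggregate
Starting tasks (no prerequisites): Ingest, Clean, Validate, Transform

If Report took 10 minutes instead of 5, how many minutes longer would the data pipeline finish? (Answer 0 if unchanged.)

5

Baseline: Validate→Report = 9+5 = 14 → 14 minutes.
Report is on the critical path; changing it to 10 makes that path 19 minutes.
The critical path is still Validate→Report; finish is now 19 minutes.
Change in finish: 19 − 14 = +5 minutes.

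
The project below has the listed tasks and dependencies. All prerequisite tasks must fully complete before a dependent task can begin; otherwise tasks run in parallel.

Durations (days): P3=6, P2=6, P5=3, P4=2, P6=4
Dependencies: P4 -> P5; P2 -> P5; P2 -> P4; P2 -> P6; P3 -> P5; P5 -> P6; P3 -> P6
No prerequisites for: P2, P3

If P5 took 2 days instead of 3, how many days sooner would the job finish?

Baseline: P2→P4→P5→P6 = 6+2+3+4 = 15 → 15 days.
P5 is on the critical path; changing it to 2 makes that path 14 days.
That remains the longest chain; total 14 days.
Change in finish: 14 − 15 = -1 days.

1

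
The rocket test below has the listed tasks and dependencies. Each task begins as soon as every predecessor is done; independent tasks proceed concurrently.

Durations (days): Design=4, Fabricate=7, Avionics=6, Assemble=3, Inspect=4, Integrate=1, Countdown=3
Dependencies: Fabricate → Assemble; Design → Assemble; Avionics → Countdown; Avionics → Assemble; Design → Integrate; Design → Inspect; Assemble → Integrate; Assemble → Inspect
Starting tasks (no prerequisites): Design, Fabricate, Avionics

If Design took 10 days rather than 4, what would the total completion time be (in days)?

Baseline: Fabricate→Assemble→Inspect = 7+3+4 = 14 → 14 days.
Design has 3 days of float (longest path through it is 11).
New critical path: Design→Assemble→Inspect = 10+3+4 = 17 ⇒ 17 days.

17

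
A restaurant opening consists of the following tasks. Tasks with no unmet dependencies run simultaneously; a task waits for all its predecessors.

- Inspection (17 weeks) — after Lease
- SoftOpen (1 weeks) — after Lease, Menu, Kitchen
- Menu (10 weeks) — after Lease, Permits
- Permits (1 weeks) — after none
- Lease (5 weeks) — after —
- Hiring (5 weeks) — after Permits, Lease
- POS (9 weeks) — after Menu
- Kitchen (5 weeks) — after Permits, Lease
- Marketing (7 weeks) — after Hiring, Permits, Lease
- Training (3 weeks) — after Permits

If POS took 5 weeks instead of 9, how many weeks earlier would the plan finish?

Baseline: Lease→Menu→POS = 5+10+9 = 24 → 24 weeks.
POS lies on that path, so at 5 weeks the path becomes 20 weeks.
New critical path: Lease→Inspection = 5+17 = 22 ⇒ 22 weeks.
Change in finish: 22 − 24 = -2 weeks.

2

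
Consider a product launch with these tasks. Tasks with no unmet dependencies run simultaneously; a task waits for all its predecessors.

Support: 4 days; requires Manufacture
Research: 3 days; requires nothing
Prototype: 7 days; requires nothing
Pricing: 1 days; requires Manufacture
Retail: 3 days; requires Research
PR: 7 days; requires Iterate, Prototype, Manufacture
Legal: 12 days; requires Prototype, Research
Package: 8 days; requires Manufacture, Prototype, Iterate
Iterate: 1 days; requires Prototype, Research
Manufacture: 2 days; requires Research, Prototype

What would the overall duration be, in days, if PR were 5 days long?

19

As given, the longest chain is Prototype→Legal = 7+12 = 19, so the finish is 19 days.
The longest path through PR is only 16 days, so PR has float 3.
No other chain overtakes it, so the finish is 19 days.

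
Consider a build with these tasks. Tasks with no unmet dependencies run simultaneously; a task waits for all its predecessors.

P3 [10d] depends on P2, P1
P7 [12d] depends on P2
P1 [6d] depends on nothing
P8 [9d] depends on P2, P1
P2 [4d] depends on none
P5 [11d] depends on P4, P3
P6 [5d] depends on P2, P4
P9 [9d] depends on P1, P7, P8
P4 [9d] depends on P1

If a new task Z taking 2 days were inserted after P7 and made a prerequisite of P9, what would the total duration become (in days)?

27

Originally the project takes 27 days.
With Z inserted, P9 now waits for max(P1, P7, P8, Z).
New critical path: P1→P3→P5 = 6+10+11 = 27 ⇒ 27 days.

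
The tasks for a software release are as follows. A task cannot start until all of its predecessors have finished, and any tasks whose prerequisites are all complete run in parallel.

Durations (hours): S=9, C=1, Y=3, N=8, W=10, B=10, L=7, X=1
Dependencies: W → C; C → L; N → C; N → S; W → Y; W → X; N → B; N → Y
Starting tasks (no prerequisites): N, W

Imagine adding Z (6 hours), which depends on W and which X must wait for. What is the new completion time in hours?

18

Originally the schedule takes 18 hours.
With Z inserted, X now waits for max(W, Z).
New critical path: N→B = 8+10 = 18 ⇒ 18 hours.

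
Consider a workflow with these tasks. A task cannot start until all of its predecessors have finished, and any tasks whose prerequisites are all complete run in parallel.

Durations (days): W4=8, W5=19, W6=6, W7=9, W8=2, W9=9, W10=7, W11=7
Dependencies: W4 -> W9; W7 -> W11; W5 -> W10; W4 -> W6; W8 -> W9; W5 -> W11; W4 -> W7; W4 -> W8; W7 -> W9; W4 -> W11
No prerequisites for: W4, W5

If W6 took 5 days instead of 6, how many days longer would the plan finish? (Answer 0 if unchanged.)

Actual critical path: W4→W7→W9 = 8+9+9 = 26 ⇒ 26 days.
W6 has 12 days of float (longest path through it is 14).
No other chain overtakes it, so the finish is 26 days.
Change in finish: 26 − 26 = +0 days.

0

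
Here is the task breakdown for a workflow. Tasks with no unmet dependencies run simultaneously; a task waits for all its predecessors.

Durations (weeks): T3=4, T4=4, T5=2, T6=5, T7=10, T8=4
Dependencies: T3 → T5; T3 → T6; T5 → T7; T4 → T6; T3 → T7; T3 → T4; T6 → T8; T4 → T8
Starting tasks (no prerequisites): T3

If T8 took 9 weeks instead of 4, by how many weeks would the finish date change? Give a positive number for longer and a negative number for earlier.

As given, the longest chain is T3→T4→T6→T8 = 4+4+5+4 = 17, so the finish is 17 weeks.
T8 is on the critical path; changing it to 9 makes that path 22 weeks.
The critical path is still T3→T4→T6→T8; finish is now 22 weeks.
Change in finish: 22 − 17 = +5 weeks.

5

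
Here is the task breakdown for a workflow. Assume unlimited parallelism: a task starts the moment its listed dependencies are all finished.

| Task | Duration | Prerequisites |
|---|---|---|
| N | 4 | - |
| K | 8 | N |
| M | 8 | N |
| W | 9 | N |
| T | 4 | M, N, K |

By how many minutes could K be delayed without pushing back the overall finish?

N→K→T = 4+8+4 = 16 sets the makespan at 16 minutes.
The longest chain containing K totals 16 minutes.
Slack of K = 4 − 4 = 0 minutes.

0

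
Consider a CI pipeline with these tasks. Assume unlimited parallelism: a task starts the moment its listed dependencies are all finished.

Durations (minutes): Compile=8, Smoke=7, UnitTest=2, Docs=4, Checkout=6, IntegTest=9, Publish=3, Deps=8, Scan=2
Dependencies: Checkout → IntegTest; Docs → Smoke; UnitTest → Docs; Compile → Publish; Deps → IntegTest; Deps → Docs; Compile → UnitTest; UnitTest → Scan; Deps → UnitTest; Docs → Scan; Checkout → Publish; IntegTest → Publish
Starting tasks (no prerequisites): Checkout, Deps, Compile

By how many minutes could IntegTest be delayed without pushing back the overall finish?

1

Deps→UnitTest→Docs→Smoke = 8+2+4+7 = 21 sets the makespan at 21 minutes.
The longest chain containing IntegTest totals 20 minutes.
Float = 21 − 20 = 1.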